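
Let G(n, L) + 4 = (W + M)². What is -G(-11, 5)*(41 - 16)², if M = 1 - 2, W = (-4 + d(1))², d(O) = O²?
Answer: -37500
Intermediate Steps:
W = 9 (W = (-4 + 1²)² = (-4 + 1)² = (-3)² = 9)
M = -1
G(n, L) = 60 (G(n, L) = -4 + (9 - 1)² = -4 + 8² = -4 + 64 = 60)
-G(-11, 5)*(41 - 16)² = -60*(41 - 16)² = -60*25² = -60*625 = -1*37500 = -37500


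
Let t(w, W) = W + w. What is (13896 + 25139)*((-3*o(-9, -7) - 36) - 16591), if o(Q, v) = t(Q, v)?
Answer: -647161265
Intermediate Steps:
o(Q, v) = Q + v (o(Q, v) = v + Q = Q + v)
(13896 + 25139)*((-3*o(-9, -7) - 36) - 16591) = (13896 + 25139)*((-3*(-9 - 7) - 36) - 16591) = 39035*((-3*(-16) - 36) - 16591) = 39035*((48 - 36) - 16591) = 39035*(12 - 16591) = 39035*(-16579) = -647161265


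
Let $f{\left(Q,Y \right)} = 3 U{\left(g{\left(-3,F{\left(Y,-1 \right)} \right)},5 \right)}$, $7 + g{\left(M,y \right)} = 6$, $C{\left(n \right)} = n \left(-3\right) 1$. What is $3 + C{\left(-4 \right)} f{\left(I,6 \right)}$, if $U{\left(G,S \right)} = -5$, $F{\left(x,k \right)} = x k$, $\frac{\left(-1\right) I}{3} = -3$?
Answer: $-177$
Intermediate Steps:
$I = 9$ ($I = \left(-3\right) \left(-3\right) = 9$)
$C{\left(n \right)} = - 3 n$ ($C{\left(n \right)} = - 3 n 1 = - 3 n$)
$F{\left(x,k \right)} = k x$
$g{\left(M,y \right)} = -1$ ($g{\left(M,y \right)} = -7 + 6 = -1$)
$f{\left(Q,Y \right)} = -15$ ($f{\left(Q,Y \right)} = 3 \left(-5\right) = -15$)
$3 + C{\left(-4 \right)} f{\left(I,6 \right)} = 3 + \left(-3\right) \left(-4\right) \left(-15\right) = 3 + 12 \left(-15\right) = 3 - 180 = -177$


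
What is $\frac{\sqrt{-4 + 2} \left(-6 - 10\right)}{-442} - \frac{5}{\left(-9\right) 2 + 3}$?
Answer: $\frac{1}{3} + \frac{8 i \sqrt{2}}{221} \approx 0.33333 + 0.051193 i$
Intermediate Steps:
$\frac{\sqrt{-4 + 2} \left(-6 - 10\right)}{-442} - \frac{5}{\left(-9\right) 2 + 3} = \sqrt{-2} \left(-16\right) \left(- \frac{1}{442}\right) - \frac{5}{-18 + 3} = i \sqrt{2} \left(-16\right) \left(- \frac{1}{442}\right) - \frac{5}{-15} = - 16 i \sqrt{2} \left(- \frac{1}{442}\right) - - \frac{1}{3} = \frac{8 i \sqrt{2}}{221} + \frac{1}{3} = \frac{1}{3} + \frac{8 i \sqrt{2}}{221}$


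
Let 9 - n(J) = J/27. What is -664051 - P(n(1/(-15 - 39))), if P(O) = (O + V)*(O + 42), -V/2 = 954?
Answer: -1205734897945/2125764 ≈ -5.6720e+5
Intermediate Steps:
V = -1908 (V = -2*954 = -1908)
n(J) = 9 - J/27
P(O) = (-1908 + O)*(42 + O) (P(O) = (O - 1908)*(O + 42) = (-1908 + O)*(42 + O))
-664051 - P(n(1/(-15 - 39))) = -664051 - (-80136 + (9 - 1/(27*(-15 - 39)))² - 1866*(9 - 1/(27*(-15 - 39)))) = -664051 - (-80136 + (9 - 1/27/(-54))² - 1866*(9 - 1/27/(-54))) = -664051 - (-80136 + (9 - 1/27*(-1/54))² - 1866*(9 - 1/27*(-1/54))) = -664051 - (-80136 + (9 + 1/1458)² - 1866*(9 + 1/1458)) = -664051 - (-80136 + (13123/1458)² - 1866*13123/1458) = -664051 - (-80136 + 172213129/2125764 - 4081253/243) = -664051 - 1*(-205880812019/2125764) = -664051 + 205880812019/2125764 = -1205734897945/2125764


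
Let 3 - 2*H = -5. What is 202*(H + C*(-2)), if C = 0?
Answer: 808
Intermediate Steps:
H = 4 (H = 3/2 - ½*(-5) = 3/2 + 5/2 = 4)
202*(H + C*(-2)) = 202*(4 + 0*(-2)) = 202*(4 + 0) = 202*4 = 808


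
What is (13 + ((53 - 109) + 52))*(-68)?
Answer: -612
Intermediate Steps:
(13 + ((53 - 109) + 52))*(-68) = (13 + (-56 + 52))*(-68) = (13 - 4)*(-68) = 9*(-68) = -612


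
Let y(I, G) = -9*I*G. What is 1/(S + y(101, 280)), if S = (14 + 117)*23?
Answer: -1/251507 ≈ -3.9760e-6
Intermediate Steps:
S = 3013 (S = 131*23 = 3013)
y(I, G) = -9*G*I
1/(S + y(101, 280)) = 1/(3013 - 9*280*101) = 1/(3013 - 254520) = 1/(-251507) = -1/251507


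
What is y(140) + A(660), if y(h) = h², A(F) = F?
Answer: 20260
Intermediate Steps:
y(140) + A(660) = 140² + 660 = 19600 + 660 = 20260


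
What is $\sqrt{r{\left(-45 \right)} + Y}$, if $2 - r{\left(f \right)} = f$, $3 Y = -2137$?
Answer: $\frac{2 i \sqrt{1497}}{3} \approx 25.794 i$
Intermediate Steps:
$Y = - \frac{2137}{3}$ ($Y = \frac{1}{3} \left(-2137\right) = - \frac{2137}{3} \approx -712.33$)
$r{\left(f \right)} = 2 - f$
$\sqrt{r{\left(-45 \right)} + Y} = \sqrt{\left(2 - -45\right) - \frac{2137}{3}} = \sqrt{\left(2 + 45\right) - \frac{2137}{3}} = \sqrt{47 - \frac{2137}{3}} = \sqrt{- \frac{1996}{3}} = \frac{2 i \sqrt{1497}}{3}$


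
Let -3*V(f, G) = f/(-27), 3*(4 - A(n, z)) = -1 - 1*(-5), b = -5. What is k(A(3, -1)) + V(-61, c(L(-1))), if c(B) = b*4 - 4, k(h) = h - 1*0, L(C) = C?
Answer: 155/81 ≈ 1.9136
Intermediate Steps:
A(n, z) = 8/3 (A(n, z) = 4 - (-1 - 1*(-5))/3 = 4 - (-1 + 5)/3 = 4 - ⅓*4 = 4 - 4/3 = 8/3)
k(h) = h (k(h) = h + 0 = h)
c(B) = -24 (c(B) = -5*4 - 4 = -20 - 4 = -24)
V(f, G) = f/81 (V(f, G) = -f/(3*(-27)) = -f*(-1)/(3*27) = -(-1)*f/81 = f/81)
k(A(3, -1)) + V(-61, c(L(-1))) = 8/3 + (1/81)*(-61) = 8/3 - 61/81 = 155/81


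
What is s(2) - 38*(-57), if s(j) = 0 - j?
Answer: 2164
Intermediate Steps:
s(j) = -j
s(2) - 38*(-57) = -1*2 - 38*(-57) = -2 + 2166 = 2164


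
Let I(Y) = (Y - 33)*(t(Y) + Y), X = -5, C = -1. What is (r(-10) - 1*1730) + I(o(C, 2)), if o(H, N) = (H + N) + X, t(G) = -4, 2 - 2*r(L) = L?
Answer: -1428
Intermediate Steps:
r(L) = 1 - L/2
o(H, N) = -5 + H + N (o(H, N) = (H + N) - 5 = -5 + H + N)
I(Y) = (-33 + Y)*(-4 + Y) (I(Y) = (Y - 33)*(-4 + Y) = (-33 + Y)*(-4 + Y))
(r(-10) - 1*1730) + I(o(C, 2)) = ((1 - 1/2*(-10)) - 1*1730) + (132 + (-5 - 1 + 2)**2 - 37*(-5 - 1 + 2)) = ((1 + 5) - 1730) + (132 + (-4)**2 - 37*(-4)) = (6 - 1730) + (132 + 16 + 148) = -1724 + 296 = -1428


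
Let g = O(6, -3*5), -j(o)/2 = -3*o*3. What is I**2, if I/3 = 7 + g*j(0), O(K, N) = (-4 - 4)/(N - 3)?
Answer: 441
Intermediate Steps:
j(o) = 18*o (j(o) = -2*(-3*o)*3 = -(-18)*o = 18*o)
O(K, N) = -8/(-3 + N)
g = 4/9 (g = -8/(-3 - 3*5) = -8/(-3 - 15) = -8/(-18) = -8*(-1/18) = 4/9 ≈ 0.44444)
I = 21 (I = 3*(7 + 4*(18*0)/9) = 3*(7 + (4/9)*0) = 3*(7 + 0) = 3*7 = 21)
I**2 = 21**2 = 441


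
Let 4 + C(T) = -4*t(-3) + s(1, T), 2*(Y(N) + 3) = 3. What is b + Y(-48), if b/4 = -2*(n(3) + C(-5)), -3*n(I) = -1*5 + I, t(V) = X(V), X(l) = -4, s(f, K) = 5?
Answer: -857/6 ≈ -142.83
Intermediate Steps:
t(V) = -4
Y(N) = -3/2 (Y(N) = -3 + (1/2)*3 = -3 + 3/2 = -3/2)
C(T) = 17 (C(T) = -4 + (-4*(-4) + 5) = -4 + (16 + 5) = -4 + 21 = 17)
n(I) = 5/3 - I/3 (n(I) = -(-1*5 + I)/3 = -(-5 + I)/3 = 5/3 - I/3)
b = -424/3 (b = 4*(-2*((5/3 - 1/3*3) + 17)) = 4*(-2*((5/3 - 1) + 17)) = 4*(-2*(2/3 + 17)) = 4*(-2*53/3) = 4*(-106/3) = -424/3 ≈ -141.33)
b + Y(-48) = -424/3 - 3/2 = -857/6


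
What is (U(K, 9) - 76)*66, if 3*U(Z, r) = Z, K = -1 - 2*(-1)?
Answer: -4994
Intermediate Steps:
K = 1 (K = -1 + 2 = 1)
U(Z, r) = Z/3
(U(K, 9) - 76)*66 = ((1/3)*1 - 76)*66 = (1/3 - 76)*66 = -227/3*66 = -4994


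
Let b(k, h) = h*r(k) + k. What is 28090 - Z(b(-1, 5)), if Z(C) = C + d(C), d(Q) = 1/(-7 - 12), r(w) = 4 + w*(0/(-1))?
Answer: 533350/19 ≈ 28071.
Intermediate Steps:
r(w) = 4 (r(w) = 4 + w*(0*(-1)) = 4 + w*0 = 4 + 0 = 4)
d(Q) = -1/19 (d(Q) = 1/(-19) = -1/19)
b(k, h) = k + 4*h (b(k, h) = h*4 + k = 4*h + k = k + 4*h)
Z(C) = -1/19 + C (Z(C) = C - 1/19 = -1/19 + C)
28090 - Z(b(-1, 5)) = 28090 - (-1/19 + (-1 + 4*5)) = 28090 - (-1/19 + (-1 + 20)) = 28090 - (-1/19 + 19) = 28090 - 1*360/19 = 28090 - 360/19 = 533350/19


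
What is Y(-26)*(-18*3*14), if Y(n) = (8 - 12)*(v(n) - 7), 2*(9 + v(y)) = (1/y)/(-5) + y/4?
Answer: -3783024/65 ≈ -58200.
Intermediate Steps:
v(y) = -9 - 1/(10*y) + y/8 (v(y) = -9 + ((1/y)/(-5) + y/4)/2 = -9 + (-⅕/y + y*(¼))/2 = -9 + (-1/(5*y) + y/4)/2 = -9 + (-1/(10*y) + y/8) = -9 - 1/(10*y) + y/8)
Y(n) = 64 - n/2 + 2/(5*n) (Y(n) = (8 - 12)*((-9 - 1/(10*n) + n/8) - 7) = -4*(-16 - 1/(10*n) + n/8) = 64 - n/2 + 2/(5*n))
Y(-26)*(-18*3*14) = (64 - ½*(-26) + (⅖)/(-26))*(-18*3*14) = (64 + 13 + (⅖)*(-1/26))*(-54*14) = (64 + 13 - 1/65)*(-756) = (5004/65)*(-756) = -3783024/65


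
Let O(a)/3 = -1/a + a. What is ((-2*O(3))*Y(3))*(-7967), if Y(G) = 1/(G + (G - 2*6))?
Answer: -63736/3 ≈ -21245.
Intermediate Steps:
Y(G) = 1/(-12 + 2*G) (Y(G) = 1/(G + (G - 12)) = 1/(G + (-12 + G)) = 1/(-12 + 2*G))
O(a) = -3/a + 3*a (O(a) = 3*(-1/a + a) = 3*(a - 1/a) = -3/a + 3*a)
((-2*O(3))*Y(3))*(-7967) = ((-2*(-3/3 + 3*3))*(1/(2*(-6 + 3))))*(-7967) = ((-2*(-3*⅓ + 9))*((½)/(-3)))*(-7967) = ((-2*(-1 + 9))*((½)*(-⅓)))*(-7967) = (-2*8*(-⅙))*(-7967) = -16*(-⅙)*(-7967) = (8/3)*(-7967) = -63736/3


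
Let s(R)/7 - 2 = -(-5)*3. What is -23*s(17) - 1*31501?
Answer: -34238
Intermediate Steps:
s(R) = 119 (s(R) = 14 + 7*(-(-5)*3) = 14 + 7*(-1*(-15)) = 14 + 7*15 = 14 + 105 = 119)
-23*s(17) - 1*31501 = -23*119 - 1*31501 = -2737 - 31501 = -34238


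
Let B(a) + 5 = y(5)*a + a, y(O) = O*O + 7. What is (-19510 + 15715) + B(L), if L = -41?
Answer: -5153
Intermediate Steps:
y(O) = 7 + O² (y(O) = O² + 7 = 7 + O²)
B(a) = -5 + 33*a (B(a) = -5 + ((7 + 5²)*a + a) = -5 + ((7 + 25)*a + a) = -5 + (32*a + a) = -5 + 33*a)
(-19510 + 15715) + B(L) = (-19510 + 15715) + (-5 + 33*(-41)) = -3795 + (-5 - 1353) = -3795 - 1358 = -5153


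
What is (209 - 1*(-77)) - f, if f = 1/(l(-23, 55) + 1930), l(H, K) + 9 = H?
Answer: 542827/1898 ≈ 286.00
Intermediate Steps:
l(H, K) = -9 + H
f = 1/1898 (f = 1/((-9 - 23) + 1930) = 1/(-32 + 1930) = 1/1898 ≈ 0.00052687)
(209 - 1*(-77)) - f = (209 - 1*(-77)) - 1*1/1898 = (209 + 77) - 1/1898 = 286 - 1/1898 = 542827/1898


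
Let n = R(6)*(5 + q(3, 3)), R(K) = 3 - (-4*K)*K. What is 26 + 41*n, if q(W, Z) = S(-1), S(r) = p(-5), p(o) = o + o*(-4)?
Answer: 120566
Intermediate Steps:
p(o) = -3*o (p(o) = o - 4*o = -3*o)
S(r) = 15 (S(r) = -3*(-5) = 15)
R(K) = 3 + 4*K**2 (R(K) = 3 - (-4)*K**2 = 3 + 4*K**2)
q(W, Z) = 15
n = 2940 (n = (3 + 4*6**2)*(5 + 15) = (3 + 4*36)*20 = (3 + 144)*20 = 147*20 = 2940)
26 + 41*n = 26 + 41*2940 = 26 + 120540 = 120566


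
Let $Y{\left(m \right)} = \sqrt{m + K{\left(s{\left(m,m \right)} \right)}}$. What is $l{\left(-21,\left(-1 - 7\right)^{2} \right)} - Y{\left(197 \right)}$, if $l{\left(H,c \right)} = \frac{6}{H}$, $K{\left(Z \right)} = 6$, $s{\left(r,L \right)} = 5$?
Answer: $- \frac{2}{7} - \sqrt{203} \approx -14.534$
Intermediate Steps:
$Y{\left(m \right)} = \sqrt{6 + m}$ ($Y{\left(m \right)} = \sqrt{m + 6} = \sqrt{6 + m}$)
$l{\left(-21,\left(-1 - 7\right)^{2} \right)} - Y{\left(197 \right)} = \frac{6}{-21} - \sqrt{6 + 197} = 6 \left(- \frac{1}{21}\right) - \sqrt{203} = - \frac{2}{7} - \sqrt{203}$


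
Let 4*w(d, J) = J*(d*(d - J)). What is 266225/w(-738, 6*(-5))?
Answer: -53245/783756 ≈ -0.067936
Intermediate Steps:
w(d, J) = J*d*(d - J)/4 (w(d, J) = (J*(d*(d - J)))/4 = (J*d*(d - J))/4 = J*d*(d - J)/4)
266225/w(-738, 6*(-5)) = 266225/(((¼)*(6*(-5))*(-738)*(-738 - 6*(-5)))) = 266225/(((¼)*(-30)*(-738)*(-738 - 1*(-30)))) = 266225/(((¼)*(-30)*(-738)*(-738 + 30))) = 266225/(((¼)*(-30)*(-738)*(-708))) = 266225/(-3918780) = 266225*(-1/3918780) = -53245/783756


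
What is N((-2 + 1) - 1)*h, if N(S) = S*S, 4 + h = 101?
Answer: 388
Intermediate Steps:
h = 97 (h = -4 + 101 = 97)
N(S) = S**2
N((-2 + 1) - 1)*h = ((-2 + 1) - 1)**2*97 = (-1 - 1)**2*97 = (-2)**2*97 = 4*97 = 388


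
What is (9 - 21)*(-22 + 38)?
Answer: -192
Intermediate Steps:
(9 - 21)*(-22 + 38) = -12*16 = -192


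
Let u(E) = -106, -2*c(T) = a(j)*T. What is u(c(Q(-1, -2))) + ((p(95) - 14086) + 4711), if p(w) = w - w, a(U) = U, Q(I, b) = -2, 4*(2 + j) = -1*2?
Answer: -9481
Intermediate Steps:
j = -5/2 (j = -2 + (-1*2)/4 = -2 + (1/4)*(-2) = -2 - 1/2 = -5/2 ≈ -2.5000)
p(w) = 0
c(T) = 5*T/4 (c(T) = -(-5)*T/4 = 5*T/4)
u(c(Q(-1, -2))) + ((p(95) - 14086) + 4711) = -106 + ((0 - 14086) + 4711) = -106 + (-14086 + 4711) = -106 - 9375 = -9481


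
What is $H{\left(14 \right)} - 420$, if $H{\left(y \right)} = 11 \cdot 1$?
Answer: $-409$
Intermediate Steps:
$H{\left(y \right)} = 11$
$H{\left(14 \right)} - 420 = 11 - 420 = -409$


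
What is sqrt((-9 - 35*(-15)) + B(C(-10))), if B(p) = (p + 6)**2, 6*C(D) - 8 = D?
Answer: sqrt(4933)/3 ≈ 23.412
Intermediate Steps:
C(D) = 4/3 + D/6
B(p) = (6 + p)**2
sqrt((-9 - 35*(-15)) + B(C(-10))) = sqrt((-9 - 35*(-15)) + (6 + (4/3 + (1/6)*(-10)))**2) = sqrt((-9 + 525) + (6 + (4/3 - 5/3))**2) = sqrt(516 + (6 - 1/3)**2) = sqrt(516 + (17/3)**2) = sqrt(516 + 289/9) = sqrt(4933/9) = sqrt(4933)/3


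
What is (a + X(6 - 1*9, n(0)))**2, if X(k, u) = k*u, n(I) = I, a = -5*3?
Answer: 225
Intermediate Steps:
a = -15
(a + X(6 - 1*9, n(0)))**2 = (-15 + (6 - 1*9)*0)**2 = (-15 + (6 - 9)*0)**2 = (-15 - 3*0)**2 = (-15 + 0)**2 = (-15)**2 = 225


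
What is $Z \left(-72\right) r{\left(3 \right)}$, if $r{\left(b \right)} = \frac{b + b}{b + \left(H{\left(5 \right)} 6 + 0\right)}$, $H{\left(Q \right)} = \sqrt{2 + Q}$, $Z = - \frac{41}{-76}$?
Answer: $\frac{164}{57} - \frac{328 \sqrt{7}}{57} \approx -12.347$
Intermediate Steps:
$Z = \frac{41}{76}$ ($Z = \left(-41\right) \left(- \frac{1}{76}\right) = \frac{41}{76} \approx 0.53947$)
$r{\left(b \right)} = \frac{2 b}{b + 6 \sqrt{7}}$ ($r{\left(b \right)} = \frac{b + b}{b + \left(\sqrt{2 + 5} \cdot 6 + 0\right)} = \frac{2 b}{b + \left(\sqrt{7} \cdot 6 + 0\right)} = \frac{2 b}{b + \left(6 \sqrt{7} + 0\right)} = \frac{2 b}{b + 6 \sqrt{7}}$)
$Z \left(-72\right) r{\left(3 \right)} = \frac{41}{76} \left(-72\right) 2 \cdot 3 \frac{1}{3 + 6 \sqrt{7}} = - \frac{738 \frac{6}{3 + 6 \sqrt{7}}}{19} = - \frac{4428}{19 \left(3 + 6 \sqrt{7}\right)}$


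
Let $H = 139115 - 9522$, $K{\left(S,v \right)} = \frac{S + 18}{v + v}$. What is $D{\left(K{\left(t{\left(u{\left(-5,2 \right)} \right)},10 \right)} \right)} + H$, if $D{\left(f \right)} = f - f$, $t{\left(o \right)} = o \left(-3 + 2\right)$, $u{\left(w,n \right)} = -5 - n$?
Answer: $129593$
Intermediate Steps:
$t{\left(o \right)} = - o$ ($t{\left(o \right)} = o \left(-1\right) = - o$)
$K{\left(S,v \right)} = \frac{18 + S}{2 v}$
$H = 129593$ ($H = 139115 - 9522 = 129593$)
$D{\left(f \right)} = 0$
$D{\left(K{\left(t{\left(u{\left(-5,2 \right)} \right)},10 \right)} \right)} + H = 0 + 129593 = 129593$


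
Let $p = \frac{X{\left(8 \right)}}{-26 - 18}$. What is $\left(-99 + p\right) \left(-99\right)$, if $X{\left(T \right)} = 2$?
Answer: $\frac{19611}{2} \approx 9805.5$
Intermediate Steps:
$p = - \frac{1}{22}$ ($p = \frac{2}{-26 - 18} = \frac{2}{-44} = 2 \left(- \frac{1}{44}\right) = - \frac{1}{22} \approx -0.045455$)
$\left(-99 + p\right) \left(-99\right) = \left(-99 - \frac{1}{22}\right) \left(-99\right) = \left(- \frac{2179}{22}\right) \left(-99\right) = \frac{19611}{2}$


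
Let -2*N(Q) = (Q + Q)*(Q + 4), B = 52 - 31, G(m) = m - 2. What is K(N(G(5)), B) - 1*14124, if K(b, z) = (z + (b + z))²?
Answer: -13683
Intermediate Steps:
G(m) = -2 + m
B = 21
N(Q) = -Q*(4 + Q) (N(Q) = -(Q + Q)*(Q + 4)/2 = -2*Q*(4 + Q)/2 = -Q*(4 + Q))
K(b, z) = (b + 2*z)²
K(N(G(5)), B) - 1*14124 = (-(-2 + 5)*(4 + (-2 + 5)) + 2*21)² - 1*14124 = (-1*3*(4 + 3) + 42)² - 14124 = (-1*3*7 + 42)² - 14124 = (-21 + 42)² - 14124 = 21² - 14124 = 441 - 14124 = -13683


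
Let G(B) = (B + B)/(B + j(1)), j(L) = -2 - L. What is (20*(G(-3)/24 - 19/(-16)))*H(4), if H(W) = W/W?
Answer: 295/12 ≈ 24.583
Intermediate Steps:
H(W) = 1
G(B) = 2*B/(-3 + B) (G(B) = (B + B)/(B + (-2 - 1*1)) = (2*B)/(B + (-2 - 1)) = (2*B)/(B - 3) = (2*B)/(-3 + B) = 2*B/(-3 + B))
(20*(G(-3)/24 - 19/(-16)))*H(4) = (20*((2*(-3)/(-3 - 3))/24 - 19/(-16)))*1 = (20*((2*(-3)/(-6))*(1/24) - 19*(-1/16)))*1 = (20*((2*(-3)*(-1/6))*(1/24) + 19/16))*1 = (20*(1*(1/24) + 19/16))*1 = (20*(1/24 + 19/16))*1 = (20*(59/48))*1 = (295/12)*1 = 295/12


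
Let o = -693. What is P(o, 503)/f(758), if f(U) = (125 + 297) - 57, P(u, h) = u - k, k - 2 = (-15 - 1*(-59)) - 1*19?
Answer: -144/73 ≈ -1.9726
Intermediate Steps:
k = 27 (k = 2 + ((-15 - 1*(-59)) - 1*19) = 2 + ((-15 + 59) - 19) = 2 + (44 - 19) = 2 + 25 = 27)
P(u, h) = -27 + u (P(u, h) = u - 1*27 = u - 27 = -27 + u)
f(U) = 365 (f(U) = 422 - 57 = 365)
P(o, 503)/f(758) = (-27 - 693)/365 = -720*1/365 = -144/73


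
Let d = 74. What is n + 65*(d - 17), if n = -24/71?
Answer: 263031/71 ≈ 3704.7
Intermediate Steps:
n = -24/71 (n = -24*1/71 = -24/71 ≈ -0.33803)
n + 65*(d - 17) = -24/71 + 65*(74 - 17) = -24/71 + 65*57 = -24/71 + 3705 = 263031/71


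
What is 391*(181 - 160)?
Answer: 8211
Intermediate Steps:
391*(181 - 160) = 391*21 = 8211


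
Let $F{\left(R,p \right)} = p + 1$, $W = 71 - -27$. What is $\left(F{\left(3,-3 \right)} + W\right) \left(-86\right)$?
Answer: $-8256$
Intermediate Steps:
$W = 98$ ($W = 71 + 27 = 98$)
$F{\left(R,p \right)} = 1 + p$
$\left(F{\left(3,-3 \right)} + W\right) \left(-86\right) = \left(\left(1 - 3\right) + 98\right) \left(-86\right) = \left(-2 + 98\right) \left(-86\right) = 96 \left(-86\right) = -8256$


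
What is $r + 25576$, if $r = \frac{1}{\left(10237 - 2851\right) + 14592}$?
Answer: $\frac{562109329}{21978} \approx 25576.0$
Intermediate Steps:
$r = \frac{1}{21978}$ ($r = \frac{1}{7386 + 14592} = \frac{1}{21978} \approx 4.55 \cdot 10^{-5}$)
$r + 25576 = \frac{1}{21978} + 25576 = \frac{562109329}{21978}$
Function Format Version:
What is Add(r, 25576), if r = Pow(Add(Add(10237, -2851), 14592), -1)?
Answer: Rational(562109329, 21978) ≈ 25576.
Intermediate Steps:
r = Rational(1, 21978) (r = Pow(Add(7386, 14592), -1) = Pow(21978, -1) = Rational(1, 21978) ≈ 4.5500e-5)
Add(r, 25576) = Add(Rational(1, 21978), 25576) = Rational(562109329, 21978)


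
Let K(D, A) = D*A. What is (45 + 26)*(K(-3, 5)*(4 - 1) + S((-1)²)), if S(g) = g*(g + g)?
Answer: -3053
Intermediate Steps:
S(g) = 2*g² (S(g) = g*(2*g) = 2*g²)
K(D, A) = A*D
(45 + 26)*(K(-3, 5)*(4 - 1) + S((-1)²)) = (45 + 26)*((5*(-3))*(4 - 1) + 2*((-1)²)²) = 71*(-15*3 + 2*1²) = 71*(-45 + 2*1) = 71*(-45 + 2) = 71*(-43) = -3053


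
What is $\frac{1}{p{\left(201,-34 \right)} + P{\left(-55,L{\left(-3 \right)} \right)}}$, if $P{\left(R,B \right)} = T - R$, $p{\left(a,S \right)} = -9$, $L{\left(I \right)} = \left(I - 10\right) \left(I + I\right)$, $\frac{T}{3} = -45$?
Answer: $- \frac{1}{89} \approx -0.011236$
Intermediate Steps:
$T = -135$ ($T = 3 \left(-45\right) = -135$)
$L{\left(I \right)} = 2 I \left(-10 + I\right)$ ($L{\left(I \right)} = \left(-10 + I\right) 2 I = 2 I \left(-10 + I\right)$)
$P{\left(R,B \right)} = -135 - R$
$\frac{1}{p{\left(201,-34 \right)} + P{\left(-55,L{\left(-3 \right)} \right)}} = \frac{1}{-9 - 80} = \frac{1}{-89} = - \frac{1}{89}$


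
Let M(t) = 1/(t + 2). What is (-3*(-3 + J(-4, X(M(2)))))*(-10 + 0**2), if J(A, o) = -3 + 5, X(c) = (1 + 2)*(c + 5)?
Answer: -30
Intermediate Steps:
M(t) = 1/(2 + t)
X(c) = 15 + 3*c (X(c) = 3*(5 + c) = 15 + 3*c)
J(A, o) = 2
(-3*(-3 + J(-4, X(M(2)))))*(-10 + 0**2) = (-3*(-3 + 2))*(-10 + 0**2) = (-3*(-1))*(-10 + 0) = 3*(-10) = -30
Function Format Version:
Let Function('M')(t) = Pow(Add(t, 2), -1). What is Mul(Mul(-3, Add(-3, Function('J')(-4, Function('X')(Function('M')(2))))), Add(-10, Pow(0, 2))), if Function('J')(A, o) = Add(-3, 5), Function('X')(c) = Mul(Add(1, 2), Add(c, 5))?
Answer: -30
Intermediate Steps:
Function('M')(t) = Pow(Add(2, t), -1)
Function('X')(c) = Add(15, Mul(3, c)) (Function('X')(c) = Mul(3, Add(5, c)) = Add(15, Mul(3, c)))
Function('J')(A, o) = 2
Mul(Mul(-3, Add(-3, Function('J')(-4, Function('X')(Function('M')(2))))), Add(-10, Pow(0, 2))) = Mul(Mul(-3, Add(-3, 2)), Add(-10, Pow(0, 2))) = Mul(Mul(-3, -1), Add(-10, 0)) = Mul(3, -10) = -30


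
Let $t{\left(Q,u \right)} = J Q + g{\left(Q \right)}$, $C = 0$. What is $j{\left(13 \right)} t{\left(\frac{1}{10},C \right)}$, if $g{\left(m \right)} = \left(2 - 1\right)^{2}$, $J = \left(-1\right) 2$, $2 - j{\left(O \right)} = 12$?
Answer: $-8$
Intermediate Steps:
$j{\left(O \right)} = -10$ ($j{\left(O \right)} = 2 - 12 = -10$)
$J = -2$
$g{\left(m \right)} = 1$ ($g{\left(m \right)} = 1^{2} = 1$)
$t{\left(Q,u \right)} = 1 - 2 Q$ ($t{\left(Q,u \right)} = - 2 Q + 1 = 1 - 2 Q$)
$j{\left(13 \right)} t{\left(\frac{1}{10},C \right)} = - 10 \left(1 - \frac{2}{10}\right) = - 10 \left(1 - \frac{1}{5}\right) = \left(-10\right) \frac{4}{5} = -8$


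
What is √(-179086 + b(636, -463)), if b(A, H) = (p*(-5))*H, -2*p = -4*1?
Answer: 6*I*√4846 ≈ 417.68*I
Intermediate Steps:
p = 2 (p = -(-2) = -½*(-4) = 2)
b(A, H) = -10*H (b(A, H) = (2*(-5))*H = -10*H)
√(-179086 + b(636, -463)) = √(-179086 - 10*(-463)) = √(-179086 + 4630) = √(-174456) = 6*I*√4846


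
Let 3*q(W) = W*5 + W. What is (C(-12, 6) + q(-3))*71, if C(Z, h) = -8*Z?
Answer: 6390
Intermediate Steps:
q(W) = 2*W (q(W) = (W*5 + W)/3 = (5*W + W)/3 = (6*W)/3 = 2*W)
(C(-12, 6) + q(-3))*71 = (-8*(-12) + 2*(-3))*71 = (96 - 6)*71 = 90*71 = 6390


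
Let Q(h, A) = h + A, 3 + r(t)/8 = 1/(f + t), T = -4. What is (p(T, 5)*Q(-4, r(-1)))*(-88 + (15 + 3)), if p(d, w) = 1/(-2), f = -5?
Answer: -3080/3 ≈ -1026.7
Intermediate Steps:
p(d, w) = -½
r(t) = -24 + 8/(-5 + t)
Q(h, A) = A + h
(p(T, 5)*Q(-4, r(-1)))*(-88 + (15 + 3)) = (-(8*(16 - 3*(-1))/(-5 - 1) - 4)/2)*(-88 + (15 + 3)) = (-(8*(16 + 3)/(-6) - 4)/2)*(-88 + 18) = -(8*(-⅙)*19 - 4)/2*(-70) = -(-76/3 - 4)/2*(-70) = -½*(-88/3)*(-70) = (44/3)*(-70) = -3080/3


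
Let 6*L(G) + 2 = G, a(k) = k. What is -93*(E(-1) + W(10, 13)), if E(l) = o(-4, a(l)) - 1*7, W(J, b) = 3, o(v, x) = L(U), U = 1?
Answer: 775/2 ≈ 387.50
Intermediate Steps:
L(G) = -1/3 + G/6
o(v, x) = -1/6 (o(v, x) = -1/3 + (1/6)*1 = -1/3 + 1/6 = -1/6)
E(l) = -43/6 (E(l) = -1/6 - 1*7 = -1/6 - 7 = -43/6)
-93*(E(-1) + W(10, 13)) = -93*(-43/6 + 3) = -93*(-25/6) = 775/2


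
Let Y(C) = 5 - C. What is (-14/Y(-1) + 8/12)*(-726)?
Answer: 1210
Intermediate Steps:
(-14/Y(-1) + 8/12)*(-726) = (-14/(5 - 1*(-1)) + 8/12)*(-726) = (-14/(5 + 1) + 8*(1/12))*(-726) = (-14/6 + 2/3)*(-726) = (-14*1/6 + 2/3)*(-726) = (-7/3 + 2/3)*(-726) = -5/3*(-726) = 1210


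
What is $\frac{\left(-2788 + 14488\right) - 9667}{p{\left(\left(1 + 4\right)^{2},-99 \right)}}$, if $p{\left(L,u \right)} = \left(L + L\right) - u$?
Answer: $\frac{2033}{149} \approx 13.644$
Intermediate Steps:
$p{\left(L,u \right)} = - u + 2 L$ ($p{\left(L,u \right)} = 2 L - u = - u + 2 L$)
$\frac{\left(-2788 + 14488\right) - 9667}{p{\left(\left(1 + 4\right)^{2},-99 \right)}} = \frac{\left(-2788 + 14488\right) - 9667}{\left(-1\right) \left(-99\right) + 2 \left(1 + 4\right)^{2}} = \frac{11700 - 9667}{99 + 2 \cdot 5^{2}} = \frac{2033}{99 + 2 \cdot 25} = \frac{2033}{99 + 50} = \frac{2033}{149}$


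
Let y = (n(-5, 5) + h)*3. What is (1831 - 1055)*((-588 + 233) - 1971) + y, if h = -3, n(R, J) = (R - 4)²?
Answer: -1804742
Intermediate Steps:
n(R, J) = (-4 + R)²
y = 234 (y = ((-4 - 5)² - 3)*3 = ((-9)² - 3)*3 = (81 - 3)*3 = 78*3 = 234)
(1831 - 1055)*((-588 + 233) - 1971) + y = (1831 - 1055)*((-588 + 233) - 1971) + 234 = 776*(-355 - 1971) + 234 = 776*(-2326) + 234 = -1804976 + 234 = -1804742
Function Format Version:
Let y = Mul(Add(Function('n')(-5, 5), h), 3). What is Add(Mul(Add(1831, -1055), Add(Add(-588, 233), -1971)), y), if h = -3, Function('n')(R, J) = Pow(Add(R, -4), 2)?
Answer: -1804742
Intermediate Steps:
Function('n')(R, J) = Pow(Add(-4, R), 2)
y = 234 (y = Mul(Add(Pow(Add(-4, -5), 2), -3), 3) = Mul(Add(Pow(-9, 2), -3), 3) = Mul(Add(81, -3), 3) = Mul(78, 3) = 234)
Add(Mul(Add(1831, -1055), Add(Add(-588, 233), -1971)), y) = Add(Mul(Add(1831, -1055), Add(Add(-588, 233), -1971)), 234) = Add(Mul(776, Add(-355, -1971)), 234) = Add(Mul(776, -2326), 234) = Add(-1804976, 234) = -1804742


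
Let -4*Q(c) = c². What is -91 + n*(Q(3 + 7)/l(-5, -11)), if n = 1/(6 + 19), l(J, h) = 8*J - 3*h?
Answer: -636/7 ≈ -90.857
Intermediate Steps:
l(J, h) = -3*h + 8*J
n = 1/25 ≈ 0.040000
Q(c) = -c²/4
-91 + n*(Q(3 + 7)/l(-5, -11)) = -91 + ((-(3 + 7)²/4)/(-3*(-11) + 8*(-5)))/25 = -91 + ((-¼*10²)/(33 - 40))/25 = -91 + (-¼*100/(-7))/25 = -91 + (-25*(-⅐))/25 = -91 + (1/25)*(25/7) = -91 + ⅐ = -636/7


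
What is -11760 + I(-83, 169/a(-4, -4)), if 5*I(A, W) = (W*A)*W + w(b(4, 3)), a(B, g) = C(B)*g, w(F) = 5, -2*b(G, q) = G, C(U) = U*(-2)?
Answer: -62576643/5120 ≈ -12222.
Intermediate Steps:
C(U) = -2*U
b(G, q) = -G/2
a(B, g) = -2*B*g (a(B, g) = (-2*B)*g = -2*B*g)
I(A, W) = 1 + A*W²/5 (I(A, W) = ((W*A)*W + 5)/5 = ((A*W)*W + 5)/5 = (A*W² + 5)/5 = (5 + A*W²)/5 = 1 + A*W²/5)
-11760 + I(-83, 169/a(-4, -4)) = -11760 + (1 + (⅕)*(-83)*(169/((-2*(-4)*(-4))))²) = -11760 + (1 + (⅕)*(-83)*(169/(-32))²) = -11760 + (1 + (⅕)*(-83)*(169*(-1/32))²) = -11760 + (1 + (⅕)*(-83)*(-169/32)²) = -11760 + (1 + (⅕)*(-83)*(28561/1024)) = -11760 + (1 - 2370563/5120) = -11760 - 2365443/5120 = -62576643/5120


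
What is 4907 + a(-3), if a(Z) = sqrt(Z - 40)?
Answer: 4907 + I*sqrt(43) ≈ 4907.0 + 6.5574*I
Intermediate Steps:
a(Z) = sqrt(-40 + Z)
4907 + a(-3) = 4907 + sqrt(-40 - 3) = 4907 + sqrt(-43) = 4907 + I*sqrt(43)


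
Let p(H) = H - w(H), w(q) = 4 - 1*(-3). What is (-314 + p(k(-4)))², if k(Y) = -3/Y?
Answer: 1640961/16 ≈ 1.0256e+5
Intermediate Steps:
w(q) = 7 (w(q) = 4 + 3 = 7)
p(H) = -7 + H (p(H) = H - 1*7 = H - 7 = -7 + H)
(-314 + p(k(-4)))² = (-314 + (-7 - 3/(-4)))² = (-314 + (-7 - 3*(-¼)))² = (-314 + (-7 + ¾))² = (-314 - 25/4)² = (-1281/4)² = 1640961/16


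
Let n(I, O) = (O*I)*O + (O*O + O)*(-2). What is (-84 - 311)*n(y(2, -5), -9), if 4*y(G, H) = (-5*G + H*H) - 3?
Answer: -39105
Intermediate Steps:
y(G, H) = -¾ - 5*G/4 + H²/4 (y(G, H) = ((-5*G + H*H) - 3)/4 = ((-5*G + H²) - 3)/4 = ((H² - 5*G) - 3)/4 = (-3 + H² - 5*G)/4 = -¾ - 5*G/4 + H²/4)
n(I, O) = -2*O - 2*O² + I*O² (n(I, O) = (I*O)*O + (O² + O)*(-2) = I*O² + (O + O²)*(-2) = I*O² + (-2*O - 2*O²) = -2*O - 2*O² + I*O²)
(-84 - 311)*n(y(2, -5), -9) = (-84 - 311)*(-9*(-2 - 2*(-9) + (-¾ - 5/4*2 + (¼)*(-5)²)*(-9))) = -(-3555)*(-2 + 18 + (-¾ - 5/2 + (¼)*25)*(-9)) = -(-3555)*(-2 + 18 + (-¾ - 5/2 + 25/4)*(-9)) = -(-3555)*(-2 + 18 + 3*(-9)) = -(-3555)*(-2 + 18 - 27) = -(-3555)*(-11) = -395*99 = -39105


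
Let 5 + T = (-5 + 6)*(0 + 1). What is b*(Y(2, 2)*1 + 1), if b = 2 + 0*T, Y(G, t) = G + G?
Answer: 10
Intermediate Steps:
T = -4 (T = -5 + (-5 + 6)*(0 + 1) = -5 + 1*1 = -5 + 1 = -4)
Y(G, t) = 2*G
b = 2 (b = 2 + 0*(-4) = 2 + 0 = 2)
b*(Y(2, 2)*1 + 1) = 2*((2*2)*1 + 1) = 2*(4*1 + 1) = 2*(4 + 1) = 2*5 = 10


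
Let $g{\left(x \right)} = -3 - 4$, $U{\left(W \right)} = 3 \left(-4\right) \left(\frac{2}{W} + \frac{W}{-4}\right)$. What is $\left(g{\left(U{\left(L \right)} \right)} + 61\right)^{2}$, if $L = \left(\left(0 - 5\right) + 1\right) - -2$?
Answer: $2916$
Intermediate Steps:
$L = -2$ ($L = \left(-5 + 1\right) + 2 = -4 + 2 = -2$)
$U{\left(W \right)} = - \frac{24}{W} + 3 W$ ($U{\left(W \right)} = - 12 \left(\frac{2}{W} + W \left(- \frac{1}{4}\right)\right) = - 12 \left(\frac{2}{W} - \frac{W}{4}\right) = - \frac{24}{W} + 3 W$)
$g{\left(x \right)} = -7$ ($g{\left(x \right)} = -3 - 4 = -7$)
$\left(g{\left(U{\left(L \right)} \right)} + 61\right)^{2} = \left(-7 + 61\right)^{2} = 54^{2} = 2916$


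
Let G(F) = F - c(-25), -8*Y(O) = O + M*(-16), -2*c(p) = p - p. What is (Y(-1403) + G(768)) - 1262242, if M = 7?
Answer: -10090277/8 ≈ -1.2613e+6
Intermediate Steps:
c(p) = 0 (c(p) = -(p - p)/2 = -1/2*0 = 0)
Y(O) = 14 - O/8 (Y(O) = -(O + 7*(-16))/8 = -(O - 112)/8 = -(-112 + O)/8 = 14 - O/8)
G(F) = F (G(F) = F - 1*0 = F + 0 = F)
(Y(-1403) + G(768)) - 1262242 = ((14 - 1/8*(-1403)) + 768) - 1262242 = ((14 + 1403/8) + 768) - 1262242 = (1515/8 + 768) - 1262242 = 7659/8 - 1262242 = -10090277/8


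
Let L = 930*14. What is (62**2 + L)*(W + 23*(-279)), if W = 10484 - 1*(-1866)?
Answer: 100054112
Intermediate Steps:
L = 13020
W = 12350 (W = 10484 + 1866 = 12350)
(62**2 + L)*(W + 23*(-279)) = (62**2 + 13020)*(12350 + 23*(-279)) = (3844 + 13020)*(12350 - 6417) = 16864*5933 = 100054112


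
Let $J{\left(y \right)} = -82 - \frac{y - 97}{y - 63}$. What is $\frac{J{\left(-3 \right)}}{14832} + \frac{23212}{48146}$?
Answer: $\frac{200510041}{420809796} \approx 0.47649$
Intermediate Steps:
$J{\left(y \right)} = -82 - \frac{-97 + y}{-63 + y}$
$\frac{J{\left(-3 \right)}}{14832} + \frac{23212}{48146} = \frac{\frac{1}{-63 - 3} \left(5263 - -249\right)}{14832} + \frac{23212}{48146} = \frac{5263 + 249}{-66} \cdot \frac{1}{14832} + 23212 \cdot \frac{1}{48146} = \left(- \frac{1}{66}\right) 5512 \cdot \frac{1}{14832} + \frac{1658}{3439} = \left(- \frac{2756}{33}\right) \frac{1}{14832} + \frac{1658}{3439} = - \frac{689}{122364} + \frac{1658}{3439} = \frac{200510041}{420809796}$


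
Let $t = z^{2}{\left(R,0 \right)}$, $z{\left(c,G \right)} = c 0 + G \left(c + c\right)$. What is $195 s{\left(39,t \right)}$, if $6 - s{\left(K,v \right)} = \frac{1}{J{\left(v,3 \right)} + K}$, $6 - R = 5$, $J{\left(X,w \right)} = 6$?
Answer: $\frac{3497}{3} \approx 1165.7$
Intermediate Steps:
$R = 1$ ($R = 6 - 5 = 1$)
$z{\left(c,G \right)} = 2 G c$ ($z{\left(c,G \right)} = 0 + G 2 c = 0 + 2 G c = 2 G c$)
$t = 0$ ($t = \left(2 \cdot 0 \cdot 1\right)^{2} = 0^{2} = 0$)
$s{\left(K,v \right)} = 6 - \frac{1}{6 + K}$
$195 s{\left(39,t \right)} = 195 \frac{35 + 6 \cdot 39}{6 + 39} = 195 \frac{35 + 234}{45} = 195 \cdot \frac{1}{45} \cdot 269 = 195 \cdot \frac{269}{45} = \frac{3497}{3}$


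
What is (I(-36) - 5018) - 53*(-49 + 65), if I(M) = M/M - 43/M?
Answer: -211097/36 ≈ -5863.8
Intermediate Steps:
I(M) = 1 - 43/M
(I(-36) - 5018) - 53*(-49 + 65) = ((-43 - 36)/(-36) - 5018) - 53*(-49 + 65) = (-1/36*(-79) - 5018) - 53*16 = (79/36 - 5018) - 848 = -180569/36 - 848 = -211097/36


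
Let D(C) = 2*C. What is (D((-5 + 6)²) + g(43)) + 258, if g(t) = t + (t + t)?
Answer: 389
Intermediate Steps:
g(t) = 3*t (g(t) = t + 2*t = 3*t)
(D((-5 + 6)²) + g(43)) + 258 = (2*(-5 + 6)² + 3*43) + 258 = (2*1² + 129) + 258 = (2*1 + 129) + 258 = (2 + 129) + 258 = 131 + 258 = 389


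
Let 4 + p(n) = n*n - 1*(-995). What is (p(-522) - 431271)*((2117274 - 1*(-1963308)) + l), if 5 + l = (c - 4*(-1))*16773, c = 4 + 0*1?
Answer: -665072426756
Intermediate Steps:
c = 4 (c = 4 + 0 = 4)
p(n) = 991 + n**2 (p(n) = -4 + (n*n - 1*(-995)) = -4 + (n**2 + 995) = -4 + (995 + n**2) = 991 + n**2)
l = 134179 (l = -5 + (4 - 4*(-1))*16773 = -5 + (4 + 4)*16773 = -5 + 8*16773 = -5 + 134184 = 134179)
(p(-522) - 431271)*((2117274 - 1*(-1963308)) + l) = ((991 + (-522)**2) - 431271)*((2117274 - 1*(-1963308)) + 134179) = ((991 + 272484) - 431271)*((2117274 + 1963308) + 134179) = (273475 - 431271)*(4080582 + 134179) = -157796*4214761 = -665072426756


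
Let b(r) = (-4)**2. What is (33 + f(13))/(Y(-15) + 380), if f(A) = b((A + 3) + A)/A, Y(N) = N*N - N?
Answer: 89/1612 ≈ 0.055211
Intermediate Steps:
b(r) = 16
Y(N) = N**2 - N
f(A) = 16/A
(33 + f(13))/(Y(-15) + 380) = (33 + 16/13)/(-15*(-1 - 15) + 380) = (33 + 16*(1/13))/(-15*(-16) + 380) = (33 + 16/13)/(240 + 380) = (445/13)/620 = (445/13)*(1/620) = 89/1612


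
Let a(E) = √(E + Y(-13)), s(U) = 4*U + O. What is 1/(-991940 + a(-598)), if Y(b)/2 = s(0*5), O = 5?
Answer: -247985/245986241047 - 7*I*√3/491972482094 ≈ -1.0081e-6 - 2.4644e-11*I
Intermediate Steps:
s(U) = 5 + 4*U (s(U) = 4*U + 5 = 5 + 4*U)
Y(b) = 10 (Y(b) = 2*(5 + 4*(0*5)) = 2*(5 + 4*0) = 2*(5 + 0) = 2*5 = 10)
a(E) = √(10 + E) (a(E) = √(E + 10) = √(10 + E))
1/(-991940 + a(-598)) = 1/(-991940 + √(10 - 598)) = 1/(-991940 + √(-588)) = 1/(-991940 + 14*I*√3)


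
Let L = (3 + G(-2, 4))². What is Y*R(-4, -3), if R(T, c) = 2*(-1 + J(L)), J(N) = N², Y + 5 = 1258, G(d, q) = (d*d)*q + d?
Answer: 209301120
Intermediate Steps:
G(d, q) = d + q*d² (G(d, q) = d²*q + d = q*d² + d = d + q*d²)
Y = 1253 (Y = -5 + 1258 = 1253)
L = 289 (L = (3 - 2*(1 - 2*4))² = (3 - 2*(1 - 8))² = (3 - 2*(-7))² = (3 + 14)² = 17² = 289)
R(T, c) = 167040 (R(T, c) = 2*(-1 + 289²) = 2*(-1 + 83521) = 2*83520 = 167040)
Y*R(-4, -3) = 1253*167040 = 209301120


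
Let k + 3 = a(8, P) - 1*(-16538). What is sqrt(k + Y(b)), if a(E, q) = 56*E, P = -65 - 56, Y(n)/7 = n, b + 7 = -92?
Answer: 3*sqrt(1810) ≈ 127.63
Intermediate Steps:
b = -99 (b = -7 - 92 = -99)
Y(n) = 7*n
P = -121
k = 16983 (k = -3 + (56*8 - 1*(-16538)) = -3 + (448 + 16538) = -3 + 16986 = 16983)
sqrt(k + Y(b)) = sqrt(16983 + 7*(-99)) = sqrt(16983 - 693) = sqrt(16290) = 3*sqrt(1810)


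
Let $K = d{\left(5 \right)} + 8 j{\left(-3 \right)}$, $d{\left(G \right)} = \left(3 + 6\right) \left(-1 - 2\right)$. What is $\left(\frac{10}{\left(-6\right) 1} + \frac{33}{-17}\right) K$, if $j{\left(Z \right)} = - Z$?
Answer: $\frac{184}{17} \approx 10.824$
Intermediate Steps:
$d{\left(G \right)} = -27$ ($d{\left(G \right)} = 9 \left(-3\right) = -27$)
$K = -3$ ($K = -27 + 8 \left(\left(-1\right) \left(-3\right)\right) = -27 + 8 \cdot 3 = -27 + 24 = -3$)
$\left(\frac{10}{\left(-6\right) 1} + \frac{33}{-17}\right) K = \left(\frac{10}{\left(-6\right) 1} + \frac{33}{-17}\right) \left(-3\right) = \left(\frac{10}{-6} + 33 \left(- \frac{1}{17}\right)\right) \left(-3\right) = \left(10 \left(- \frac{1}{6}\right) - \frac{33}{17}\right) \left(-3\right) = \left(- \frac{5}{3} - \frac{33}{17}\right) \left(-3\right) = \left(- \frac{184}{51}\right) \left(-3\right) = \frac{184}{17}$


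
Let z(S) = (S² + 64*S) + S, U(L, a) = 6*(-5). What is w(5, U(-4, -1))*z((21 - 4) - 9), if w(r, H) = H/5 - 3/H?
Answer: -17228/5 ≈ -3445.6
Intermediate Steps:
U(L, a) = -30
z(S) = S² + 65*S
w(r, H) = -3/H + H/5 (w(r, H) = H*(⅕) - 3/H = H/5 - 3/H = -3/H + H/5)
w(5, U(-4, -1))*z((21 - 4) - 9) = (-3/(-30) + (⅕)*(-30))*(((21 - 4) - 9)*(65 + ((21 - 4) - 9))) = (-3*(-1/30) - 6)*((17 - 9)*(65 + (17 - 9))) = (⅒ - 6)*(8*(65 + 8)) = -236*73/5 = -59/10*584 = -17228/5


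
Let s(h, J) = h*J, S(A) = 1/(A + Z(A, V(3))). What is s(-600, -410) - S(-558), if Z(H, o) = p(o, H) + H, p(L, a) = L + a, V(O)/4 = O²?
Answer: 402948001/1638 ≈ 2.4600e+5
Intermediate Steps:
V(O) = 4*O²
Z(H, o) = o + 2*H (Z(H, o) = (o + H) + H = (H + o) + H = o + 2*H)
S(A) = 1/(36 + 3*A) (S(A) = 1/(A + (4*3² + 2*A)) = 1/(A + (4*9 + 2*A)) = 1/(A + (36 + 2*A)) = 1/(36 + 3*A))
s(h, J) = J*h
s(-600, -410) - S(-558) = -410*(-600) - 1/(3*(12 - 558)) = 246000 - 1/(3*(-546)) = 246000 - (-1)/(3*546) = 246000 - 1*(-1/1638) = 246000 + 1/1638 = 402948001/1638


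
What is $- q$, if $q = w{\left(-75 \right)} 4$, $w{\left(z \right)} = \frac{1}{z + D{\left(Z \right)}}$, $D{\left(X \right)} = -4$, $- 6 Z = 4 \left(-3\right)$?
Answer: $\frac{4}{79} \approx 0.050633$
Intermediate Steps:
$Z = 2$ ($Z = - \frac{4 \left(-3\right)}{6} = \left(- \frac{1}{6}\right) \left(-12\right) = 2$)
$w{\left(z \right)} = \frac{1}{-4 + z}$ ($w{\left(z \right)} = \frac{1}{z - 4} = \frac{1}{-4 + z}$)
$q = - \frac{4}{79}$ ($q = \frac{1}{-4 - 75} \cdot 4 = \frac{1}{-79} \cdot 4 = \left(- \frac{1}{79}\right) 4 = - \frac{4}{79} \approx -0.050633$)
$- q = \left(-1\right) \left(- \frac{4}{79}\right) = \frac{4}{79}$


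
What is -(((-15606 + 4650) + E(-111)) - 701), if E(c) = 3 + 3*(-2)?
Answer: 11660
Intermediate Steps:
E(c) = -3 (E(c) = 3 - 6 = -3)
-(((-15606 + 4650) + E(-111)) - 701) = -(((-15606 + 4650) - 3) - 701) = -((-10956 - 3) - 701) = -(-10959 - 701) = -1*(-11660) = 11660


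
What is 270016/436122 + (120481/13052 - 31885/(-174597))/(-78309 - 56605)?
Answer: 13834394750295102977/22347431031580852392 ≈ 0.61906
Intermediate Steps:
270016/436122 + (120481/13052 - 31885/(-174597))/(-78309 - 56605) = 270016*(1/436122) + (120481*(1/13052) - 31885*(-1/174597))/(-134914) = 135008/218061 + (120481/13052 + 31885/174597)*(-1/134914) = 135008/218061 + (21451784177/2278840044)*(-1/134914) = 135008/218061 - 21451784177/307447425696216 = 13834394750295102977/22347431031580852392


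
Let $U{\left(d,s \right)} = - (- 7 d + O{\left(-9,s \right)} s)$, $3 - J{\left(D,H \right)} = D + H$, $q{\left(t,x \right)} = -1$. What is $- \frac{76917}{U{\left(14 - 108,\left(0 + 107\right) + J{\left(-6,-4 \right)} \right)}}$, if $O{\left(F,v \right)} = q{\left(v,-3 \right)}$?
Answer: $\frac{76917}{538} \approx 142.97$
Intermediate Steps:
$J{\left(D,H \right)} = 3 - D - H$ ($J{\left(D,H \right)} = 3 - \left(D + H\right) = 3 - D - H$)
$O{\left(F,v \right)} = -1$
$U{\left(d,s \right)} = s + 7 d$ ($U{\left(d,s \right)} = - (- 7 d - s) = - (- s - 7 d) = s + 7 d$)
$- \frac{76917}{U{\left(14 - 108,\left(0 + 107\right) + J{\left(-6,-4 \right)} \right)}} = - \frac{76917}{\left(\left(0 + 107\right) - -13\right) + 7 \left(14 - 108\right)} = - \frac{76917}{\left(107 + \left(3 + 6 + 4\right)\right) + 7 \left(14 - 108\right)} = - \frac{76917}{\left(107 + 13\right) + 7 \left(-94\right)} = - \frac{76917}{120 - 658} = - \frac{76917}{-538} = \left(-76917\right) \left(- \frac{1}{538}\right) = \frac{76917}{538}$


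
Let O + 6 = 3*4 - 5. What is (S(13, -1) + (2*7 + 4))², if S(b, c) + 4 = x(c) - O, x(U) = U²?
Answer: 196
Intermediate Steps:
O = 1 (O = -6 + (3*4 - 5) = -6 + (12 - 5) = -6 + 7 = 1)
S(b, c) = -5 + c² (S(b, c) = -4 + (c² - 1*1) = -4 + (c² - 1) = -4 + (-1 + c²) = -5 + c²)
(S(13, -1) + (2*7 + 4))² = ((-5 + (-1)²) + (2*7 + 4))² = ((-5 + 1) + (14 + 4))² = (-4 + 18)² = 14² = 196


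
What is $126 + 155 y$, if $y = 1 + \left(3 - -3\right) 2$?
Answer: $2141$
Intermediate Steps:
$y = 13$ ($y = 1 + \left(3 + 3\right) 2 = 1 + 6 \cdot 2 = 1 + 12 = 13$)
$126 + 155 y = 126 + 155 \cdot 13 = 126 + 2015 = 2141$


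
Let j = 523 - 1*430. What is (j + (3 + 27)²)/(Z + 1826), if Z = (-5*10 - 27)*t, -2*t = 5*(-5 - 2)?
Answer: 662/319 ≈ 2.0752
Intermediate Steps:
t = 35/2 (t = -5*(-5 - 2)/2 = -5*(-7)/2 = -½*(-35) = 35/2 ≈ 17.500)
j = 93 (j = 523 - 430 = 93)
Z = -2695/2 (Z = (-5*10 - 27)*(35/2) = (-50 - 27)*(35/2) = -77*35/2 = -2695/2 ≈ -1347.5)
(j + (3 + 27)²)/(Z + 1826) = (93 + (3 + 27)²)/(-2695/2 + 1826) = (93 + 30²)/(957/2) = (93 + 900)*(2/957) = 993*(2/957) = 662/319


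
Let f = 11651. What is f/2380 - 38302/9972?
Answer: 6256253/5933340 ≈ 1.0544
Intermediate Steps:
f/2380 - 38302/9972 = 11651/2380 - 38302/9972 = 11651*(1/2380) - 38302*1/9972 = 11651/2380 - 19151/4986 = 6256253/5933340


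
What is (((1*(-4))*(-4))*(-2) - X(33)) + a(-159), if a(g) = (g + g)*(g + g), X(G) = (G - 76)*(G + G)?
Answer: 103930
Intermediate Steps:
X(G) = 2*G*(-76 + G) (X(G) = (-76 + G)*(2*G) = 2*G*(-76 + G))
a(g) = 4*g² (a(g) = (2*g)*(2*g) = 4*g²)
(((1*(-4))*(-4))*(-2) - X(33)) + a(-159) = (((1*(-4))*(-4))*(-2) - 2*33*(-76 + 33)) + 4*(-159)² = (-4*(-4)*(-2) - 2*33*(-43)) + 4*25281 = (16*(-2) - 1*(-2838)) + 101124 = (-32 + 2838) + 101124 = 2806 + 101124 = 103930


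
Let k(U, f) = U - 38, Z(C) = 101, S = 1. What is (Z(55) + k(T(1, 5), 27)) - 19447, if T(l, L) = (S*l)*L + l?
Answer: -19378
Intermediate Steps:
T(l, L) = l + L*l (T(l, L) = (1*l)*L + l = l*L + l = L*l + l = l + L*l)
k(U, f) = -38 + U
(Z(55) + k(T(1, 5), 27)) - 19447 = (101 + (-38 + 1*(1 + 5))) - 19447 = (101 + (-38 + 1*6)) - 19447 = (101 + (-38 + 6)) - 19447 = (101 - 32) - 19447 = 69 - 19447 = -19378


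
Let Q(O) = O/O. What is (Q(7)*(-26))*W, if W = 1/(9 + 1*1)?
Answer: -13/5 ≈ -2.6000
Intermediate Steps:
W = 1/10 (W = 1/(9 + 1) = 1/10 ≈ 0.10000)
Q(O) = 1
(Q(7)*(-26))*W = (1*(-26))*(1/10) = -26*1/10 = -13/5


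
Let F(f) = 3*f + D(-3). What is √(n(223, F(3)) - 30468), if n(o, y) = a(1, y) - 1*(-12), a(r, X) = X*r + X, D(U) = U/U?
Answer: 2*I*√7609 ≈ 174.46*I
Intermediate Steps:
D(U) = 1
a(r, X) = X + X*r
F(f) = 1 + 3*f (F(f) = 3*f + 1 = 1 + 3*f)
n(o, y) = 12 + 2*y (n(o, y) = y*(1 + 1) - 1*(-12) = y*2 + 12 = 2*y + 12 = 12 + 2*y)
√(n(223, F(3)) - 30468) = √((12 + 2*(1 + 3*3)) - 30468) = √((12 + 2*(1 + 9)) - 30468) = √((12 + 2*10) - 30468) = √((12 + 20) - 30468) = √(32 - 30468) = √(-30436) = 2*I*√7609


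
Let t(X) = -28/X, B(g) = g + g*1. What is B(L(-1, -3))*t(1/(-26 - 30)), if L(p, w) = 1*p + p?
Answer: -6272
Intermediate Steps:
L(p, w) = 2*p (L(p, w) = p + p = 2*p)
B(g) = 2*g (B(g) = g + g = 2*g)
B(L(-1, -3))*t(1/(-26 - 30)) = (2*(2*(-1)))*(-28/(1/(-26 - 30))) = (2*(-2))*(-28/(1/(-56))) = -(-112)/(-1/56) = -(-112)*(-56) = -4*1568 = -6272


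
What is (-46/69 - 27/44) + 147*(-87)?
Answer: -1688317/132 ≈ -12790.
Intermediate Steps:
(-46/69 - 27/44) + 147*(-87) = (-46*1/69 - 27*1/44) - 12789 = (-⅔ - 27/44) - 12789 = -169/132 - 12789 = -1688317/132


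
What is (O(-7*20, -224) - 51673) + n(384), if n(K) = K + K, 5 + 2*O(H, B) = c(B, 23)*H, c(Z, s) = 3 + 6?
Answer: -103075/2 ≈ -51538.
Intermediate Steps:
c(Z, s) = 9
O(H, B) = -5/2 + 9*H/2 (O(H, B) = -5/2 + (9*H)/2 = -5/2 + 9*H/2)
n(K) = 2*K
(O(-7*20, -224) - 51673) + n(384) = ((-5/2 + 9*(-7*20)/2) - 51673) + 2*384 = ((-5/2 + (9/2)*(-140)) - 51673) + 768 = ((-5/2 - 630) - 51673) + 768 = (-1265/2 - 51673) + 768 = -104611/2 + 768 = -103075/2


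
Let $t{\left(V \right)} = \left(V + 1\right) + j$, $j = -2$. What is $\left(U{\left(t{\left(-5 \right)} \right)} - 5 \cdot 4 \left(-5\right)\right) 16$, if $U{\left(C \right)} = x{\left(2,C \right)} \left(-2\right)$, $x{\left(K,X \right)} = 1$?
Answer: $1568$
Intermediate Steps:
$t{\left(V \right)} = -1 + V$ ($t{\left(V \right)} = \left(V + 1\right) - 2 = \left(1 + V\right) - 2 = -1 + V$)
$U{\left(C \right)} = -2$ ($U{\left(C \right)} = 1 \left(-2\right) = -2$)
$\left(U{\left(t{\left(-5 \right)} \right)} - 5 \cdot 4 \left(-5\right)\right) 16 = \left(-2 - 5 \cdot 4 \left(-5\right)\right) 16 = \left(-2 - 20 \left(-5\right)\right) 16 = \left(-2 - -100\right) 16 = \left(-2 + 100\right) 16 = 98 \cdot 16 = 1568$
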